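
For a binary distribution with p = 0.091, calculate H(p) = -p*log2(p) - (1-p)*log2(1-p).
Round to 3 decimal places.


H = -0.091*log2(0.091) - 0.909*log2(0.909) = 0.440.

0.440


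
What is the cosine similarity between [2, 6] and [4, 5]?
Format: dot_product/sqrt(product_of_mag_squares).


dot = 38. |a|^2 = 40, |b|^2 = 41. cos = 38/sqrt(1640).

38/sqrt(1640)


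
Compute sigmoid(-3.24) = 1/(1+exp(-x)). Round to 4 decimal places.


sigma(-3.24) = 1/(1+e^(3.24)) = 1/(1+25.533722) = 1/26.533722 = 0.0377.

0.0377


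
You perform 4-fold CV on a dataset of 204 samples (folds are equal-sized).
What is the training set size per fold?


Each validation fold has 204/4 = 51 samples. Training set = 204 - 51 = 153.

153


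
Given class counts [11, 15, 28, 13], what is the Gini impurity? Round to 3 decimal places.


Total = 67. Proportions: 11/67, 15/67, 28/67, 13/67. sum(p_i^2) = 0.2894. Gini = 1 - 0.2894 = 0.7106, which rounds to 0.711.

0.711


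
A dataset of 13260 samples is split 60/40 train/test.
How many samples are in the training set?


Test set = 13260 * 40% = 5304. Training set = 13260 - 5304 = 7956.

7956


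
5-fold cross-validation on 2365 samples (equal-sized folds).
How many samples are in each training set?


Each validation fold has 2365/5 = 473 samples. Training set = 2365 - 473 = 1892.

1892


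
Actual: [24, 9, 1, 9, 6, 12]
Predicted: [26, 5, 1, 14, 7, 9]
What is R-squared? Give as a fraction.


Mean(y) = 61/6. SS_res = 55. SS_tot = 1793/6. R^2 = 1 - 55/(1793/6) = 133/163.

133/163


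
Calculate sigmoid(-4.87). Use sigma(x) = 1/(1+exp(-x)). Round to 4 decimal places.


sigma(-4.87) = 1/(1+e^(4.87)) = 1/(1+130.320917) = 1/131.320917 = 0.0076.

0.0076


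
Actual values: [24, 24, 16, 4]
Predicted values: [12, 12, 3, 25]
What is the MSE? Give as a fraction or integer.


MSE = (1/4) * ((24-12)^2=144 + (24-12)^2=144 + (16-3)^2=169 + (4-25)^2=441). Sum = 898. MSE = 449/2.

449/2


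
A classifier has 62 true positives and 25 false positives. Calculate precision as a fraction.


Precision = TP / (TP + FP) = 62 / 87 = 62/87.

62/87


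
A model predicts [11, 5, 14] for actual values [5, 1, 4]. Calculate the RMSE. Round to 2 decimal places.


MSE = 50.6667. RMSE = sqrt(50.6667) = 7.12.

7.12


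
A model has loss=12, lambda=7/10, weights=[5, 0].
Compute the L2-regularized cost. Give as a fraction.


L2 sq norm = sum(w^2) = 25. J = 12 + 7/10 * 25 = 59/2.

59/2


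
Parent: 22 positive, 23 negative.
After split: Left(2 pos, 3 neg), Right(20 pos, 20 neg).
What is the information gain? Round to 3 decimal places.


H(parent) = 0.9996. H(left) = 0.9710, H(right) = 1.0000. Weighted = (5/45)*0.9710 + (40/45)*1.0000 = 0.9968. IG = 0.9996 - 0.9968 = 0.0028, which rounds to 0.003.

0.003


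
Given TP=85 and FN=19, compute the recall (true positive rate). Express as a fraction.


Recall = TP / (TP + FN) = 85 / 104 = 85/104.

85/104


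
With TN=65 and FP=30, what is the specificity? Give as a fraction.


Specificity = TN / (TN + FP) = 65 / 95 = 13/19.

13/19


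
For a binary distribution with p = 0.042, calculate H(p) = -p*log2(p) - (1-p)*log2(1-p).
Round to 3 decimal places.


H = -0.042*log2(0.042) - 0.958*log2(0.958) = 0.251.

0.251


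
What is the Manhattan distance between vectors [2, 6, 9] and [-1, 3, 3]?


d = sum of absolute differences: |2--1|=3 + |6-3|=3 + |9-3|=6 = 12.

12


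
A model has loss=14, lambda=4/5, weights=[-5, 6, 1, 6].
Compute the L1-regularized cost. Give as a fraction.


L1 norm = sum(|w|) = 18. J = 14 + 4/5 * 18 = 142/5.

142/5


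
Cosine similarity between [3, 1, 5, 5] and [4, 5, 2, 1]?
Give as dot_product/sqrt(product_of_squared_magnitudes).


dot = 32. |a|^2 = 60, |b|^2 = 46. cos = 32/sqrt(2760).

32/sqrt(2760)


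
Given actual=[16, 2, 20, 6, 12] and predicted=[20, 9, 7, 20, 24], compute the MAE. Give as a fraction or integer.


MAE = (1/5) * (|16-20|=4 + |2-9|=7 + |20-7|=13 + |6-20|=14 + |12-24|=12). Sum = 50. MAE = 10.

10


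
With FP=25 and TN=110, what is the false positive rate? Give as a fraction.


FPR = FP / (FP + TN) = 25 / 135 = 5/27.

5/27


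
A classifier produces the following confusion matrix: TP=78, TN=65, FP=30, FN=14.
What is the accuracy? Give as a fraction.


Accuracy = (TP + TN) / (TP + TN + FP + FN) = (78 + 65) / 187 = 13/17.

13/17


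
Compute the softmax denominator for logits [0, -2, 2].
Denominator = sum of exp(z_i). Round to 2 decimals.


Denom = e^0=1.0000 + e^-2=0.1353 + e^2=7.3891. Sum = 8.5244, which rounds to 8.52.

8.52


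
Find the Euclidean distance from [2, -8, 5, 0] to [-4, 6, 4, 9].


d = sqrt(sum of squared differences). (2--4)^2=36, (-8-6)^2=196, (5-4)^2=1, (0-9)^2=81. Sum = 314.

sqrt(314)


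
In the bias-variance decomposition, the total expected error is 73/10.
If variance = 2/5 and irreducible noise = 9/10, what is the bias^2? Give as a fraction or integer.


Total error = bias^2 + variance + irreducible noise. So bias^2 = 73/10 - 2/5 - 9/10 = 6.

6


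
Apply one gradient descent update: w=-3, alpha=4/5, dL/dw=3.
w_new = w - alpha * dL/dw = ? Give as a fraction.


w_new = -3 - 4/5 * 3 = -3 - 12/5 = -27/5.

-27/5


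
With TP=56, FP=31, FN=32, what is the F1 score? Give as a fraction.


Precision = 56/87 = 56/87. Recall = 56/88 = 7/11. F1 = 2*P*R/(P+R) = 16/25.

16/25


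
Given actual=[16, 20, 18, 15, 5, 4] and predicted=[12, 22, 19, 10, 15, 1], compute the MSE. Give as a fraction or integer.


MSE = (1/6) * ((16-12)^2=16 + (20-22)^2=4 + (18-19)^2=1 + (15-10)^2=25 + (5-15)^2=100 + (4-1)^2=9). Sum = 155. MSE = 155/6.

155/6


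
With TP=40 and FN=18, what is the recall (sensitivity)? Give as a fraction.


Recall = TP / (TP + FN) = 40 / 58 = 20/29.

20/29


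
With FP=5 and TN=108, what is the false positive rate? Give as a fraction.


FPR = FP / (FP + TN) = 5 / 113 = 5/113.

5/113


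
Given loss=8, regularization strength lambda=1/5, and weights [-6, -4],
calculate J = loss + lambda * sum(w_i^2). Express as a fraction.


L2 sq norm = sum(w^2) = 52. J = 8 + 1/5 * 52 = 92/5.

92/5


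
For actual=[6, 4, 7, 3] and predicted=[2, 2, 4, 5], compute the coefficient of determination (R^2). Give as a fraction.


Mean(y) = 5. SS_res = 33. SS_tot = 10. R^2 = 1 - 33/(10) = -23/10.

-23/10


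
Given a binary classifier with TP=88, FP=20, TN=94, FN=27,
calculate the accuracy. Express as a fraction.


Accuracy = (TP + TN) / (TP + TN + FP + FN) = (88 + 94) / 229 = 182/229.

182/229


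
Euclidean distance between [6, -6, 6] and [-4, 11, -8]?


d = sqrt(sum of squared differences). (6--4)^2=100, (-6-11)^2=289, (6--8)^2=196. Sum = 585.

sqrt(585)


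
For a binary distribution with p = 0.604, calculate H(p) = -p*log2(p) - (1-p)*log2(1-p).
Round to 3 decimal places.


H = -0.604*log2(0.604) - 0.396*log2(0.396) = 0.969.

0.969


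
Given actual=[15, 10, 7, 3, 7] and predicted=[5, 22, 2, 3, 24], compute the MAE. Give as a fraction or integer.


MAE = (1/5) * (|15-5|=10 + |10-22|=12 + |7-2|=5 + |3-3|=0 + |7-24|=17). Sum = 44. MAE = 44/5.

44/5


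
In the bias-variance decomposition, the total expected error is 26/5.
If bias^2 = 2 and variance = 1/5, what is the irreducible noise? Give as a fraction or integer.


Total error = bias^2 + variance + irreducible noise. So irreducible noise = 26/5 - 2 - 1/5 = 3.

3


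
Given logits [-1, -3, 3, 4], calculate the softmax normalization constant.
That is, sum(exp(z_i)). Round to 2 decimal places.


Denom = e^-1=0.3679 + e^-3=0.0498 + e^3=20.0855 + e^4=54.5982. Sum = 75.1014, which rounds to 75.10.

75.10


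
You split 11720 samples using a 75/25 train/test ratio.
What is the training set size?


Test set = 11720 * 25% = 2930. Training set = 11720 - 2930 = 8790.

8790


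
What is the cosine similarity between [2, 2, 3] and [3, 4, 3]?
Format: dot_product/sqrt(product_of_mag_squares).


dot = 23. |a|^2 = 17, |b|^2 = 34. cos = 23/sqrt(578).

23/sqrt(578)


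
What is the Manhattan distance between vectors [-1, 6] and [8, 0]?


d = sum of absolute differences: |-1-8|=9 + |6-0|=6 = 15.

15


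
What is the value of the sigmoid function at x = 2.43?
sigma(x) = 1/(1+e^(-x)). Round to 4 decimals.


sigma(2.43) = 1/(1+e^(-2.43)) = 1/(1+0.088037) = 1/1.088037 = 0.9191.

0.9191


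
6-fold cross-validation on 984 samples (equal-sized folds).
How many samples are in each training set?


Each validation fold has 984/6 = 164 samples. Training set = 984 - 164 = 820.

820


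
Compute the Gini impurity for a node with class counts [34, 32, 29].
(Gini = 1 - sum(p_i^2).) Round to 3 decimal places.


Total = 95. Proportions: 34/95, 32/95, 29/95. sum(p_i^2) = 0.3347. Gini = 1 - 0.3347 = 0.6653, which rounds to 0.665.

0.665


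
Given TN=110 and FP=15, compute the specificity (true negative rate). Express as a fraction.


Specificity = TN / (TN + FP) = 110 / 125 = 22/25.

22/25


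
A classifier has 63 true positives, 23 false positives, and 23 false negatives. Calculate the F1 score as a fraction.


Precision = 63/86 = 63/86. Recall = 63/86 = 63/86. F1 = 2*P*R/(P+R) = 63/86.

63/86


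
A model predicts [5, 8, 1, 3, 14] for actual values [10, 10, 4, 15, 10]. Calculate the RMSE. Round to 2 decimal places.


MSE = 39.6000. RMSE = sqrt(39.6000) = 6.29.

6.29


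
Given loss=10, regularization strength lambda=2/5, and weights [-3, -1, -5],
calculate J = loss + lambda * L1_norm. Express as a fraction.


L1 norm = sum(|w|) = 9. J = 10 + 2/5 * 9 = 68/5.

68/5


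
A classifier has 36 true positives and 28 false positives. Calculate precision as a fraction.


Precision = TP / (TP + FP) = 36 / 64 = 9/16.

9/16


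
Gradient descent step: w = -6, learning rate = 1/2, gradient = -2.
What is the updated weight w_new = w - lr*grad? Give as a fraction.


w_new = -6 - 1/2 * -2 = -6 - -1 = -5.

-5


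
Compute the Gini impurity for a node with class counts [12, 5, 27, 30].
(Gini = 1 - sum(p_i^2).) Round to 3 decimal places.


Total = 74. Proportions: 12/74, 5/74, 27/74, 30/74. sum(p_i^2) = 0.3283. Gini = 1 - 0.3283 = 0.6717, which rounds to 0.672.

0.672


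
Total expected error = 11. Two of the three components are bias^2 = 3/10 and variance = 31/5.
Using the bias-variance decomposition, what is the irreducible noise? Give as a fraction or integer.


Total error = bias^2 + variance + irreducible noise. So irreducible noise = 11 - 3/10 - 31/5 = 9/2.

9/2


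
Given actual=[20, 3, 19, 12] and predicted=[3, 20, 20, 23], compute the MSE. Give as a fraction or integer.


MSE = (1/4) * ((20-3)^2=289 + (3-20)^2=289 + (19-20)^2=1 + (12-23)^2=121). Sum = 700. MSE = 175.

175


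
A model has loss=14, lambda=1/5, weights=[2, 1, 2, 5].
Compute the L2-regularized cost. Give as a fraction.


L2 sq norm = sum(w^2) = 34. J = 14 + 1/5 * 34 = 104/5.

104/5


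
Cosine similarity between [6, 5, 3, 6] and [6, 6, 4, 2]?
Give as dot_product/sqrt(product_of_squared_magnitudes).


dot = 90. |a|^2 = 106, |b|^2 = 92. cos = 90/sqrt(9752).

90/sqrt(9752)


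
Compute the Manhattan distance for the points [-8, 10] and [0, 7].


d = sum of absolute differences: |-8-0|=8 + |10-7|=3 = 11.

11


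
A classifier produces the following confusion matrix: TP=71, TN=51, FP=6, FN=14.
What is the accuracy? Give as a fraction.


Accuracy = (TP + TN) / (TP + TN + FP + FN) = (71 + 51) / 142 = 61/71.

61/71


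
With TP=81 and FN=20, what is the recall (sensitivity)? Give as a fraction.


Recall = TP / (TP + FN) = 81 / 101 = 81/101.

81/101


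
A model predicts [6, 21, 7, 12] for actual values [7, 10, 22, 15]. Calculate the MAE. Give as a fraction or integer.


MAE = (1/4) * (|7-6|=1 + |10-21|=11 + |22-7|=15 + |15-12|=3). Sum = 30. MAE = 15/2.

15/2


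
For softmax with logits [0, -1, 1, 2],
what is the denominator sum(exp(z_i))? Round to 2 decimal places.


Denom = e^0=1.0000 + e^-1=0.3679 + e^1=2.7183 + e^2=7.3891. Sum = 11.4753, which rounds to 11.48.

11.48


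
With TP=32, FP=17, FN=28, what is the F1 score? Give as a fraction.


Precision = 32/49 = 32/49. Recall = 32/60 = 8/15. F1 = 2*P*R/(P+R) = 64/109.

64/109


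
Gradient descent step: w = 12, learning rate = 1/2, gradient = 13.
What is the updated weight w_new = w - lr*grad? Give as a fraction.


w_new = 12 - 1/2 * 13 = 12 - 13/2 = 11/2.

11/2


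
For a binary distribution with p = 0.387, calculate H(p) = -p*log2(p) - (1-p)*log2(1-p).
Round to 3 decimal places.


H = -0.387*log2(0.387) - 0.613*log2(0.613) = 0.963.

0.963


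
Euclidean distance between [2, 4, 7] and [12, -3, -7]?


d = sqrt(sum of squared differences). (2-12)^2=100, (4--3)^2=49, (7--7)^2=196. Sum = 345.

sqrt(345)


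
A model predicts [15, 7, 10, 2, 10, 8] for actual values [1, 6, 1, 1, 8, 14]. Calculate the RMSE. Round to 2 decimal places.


MSE = 53.1667. RMSE = sqrt(53.1667) = 7.29.

7.29


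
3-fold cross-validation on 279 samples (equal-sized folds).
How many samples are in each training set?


Each validation fold has 279/3 = 93 samples. Training set = 279 - 93 = 186.

186


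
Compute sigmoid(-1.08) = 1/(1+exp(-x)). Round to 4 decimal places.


sigma(-1.08) = 1/(1+e^(1.08)) = 1/(1+2.944680) = 1/3.944680 = 0.2535.

0.2535


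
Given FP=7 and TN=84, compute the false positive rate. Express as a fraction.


FPR = FP / (FP + TN) = 7 / 91 = 1/13.

1/13


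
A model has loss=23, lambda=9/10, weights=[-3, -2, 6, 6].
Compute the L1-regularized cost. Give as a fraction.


L1 norm = sum(|w|) = 17. J = 23 + 9/10 * 17 = 383/10.

383/10


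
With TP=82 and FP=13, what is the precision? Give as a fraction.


Precision = TP / (TP + FP) = 82 / 95 = 82/95.

82/95


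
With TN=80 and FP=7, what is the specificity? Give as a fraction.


Specificity = TN / (TN + FP) = 80 / 87 = 80/87.

80/87


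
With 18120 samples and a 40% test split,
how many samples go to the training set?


Test set = 18120 * 40% = 7248. Training set = 18120 - 7248 = 10872.

10872


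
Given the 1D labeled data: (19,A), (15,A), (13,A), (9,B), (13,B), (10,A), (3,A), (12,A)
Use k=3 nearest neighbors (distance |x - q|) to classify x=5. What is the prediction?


Distances: |19-5|=14, |15-5|=10, |13-5|=8, |9-5|=4, |13-5|=8, |10-5|=5, |3-5|=2, |12-5|=7. 3 nearest: (3,A), (9,B), (10,A). Counts: {'A': 2, 'B': 1}. Majority class: A.

A


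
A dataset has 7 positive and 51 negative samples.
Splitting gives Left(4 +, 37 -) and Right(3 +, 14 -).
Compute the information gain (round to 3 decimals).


H(parent) = 0.5313. H(left) = 0.4612, H(right) = 0.6723. Weighted = (41/58)*0.4612 + (17/58)*0.6723 = 0.5231. IG = 0.5313 - 0.5231 = 0.0082, which rounds to 0.008.

0.008


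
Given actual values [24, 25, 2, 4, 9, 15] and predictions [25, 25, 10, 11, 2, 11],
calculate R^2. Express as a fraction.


Mean(y) = 79/6. SS_res = 179. SS_tot = 2921/6. R^2 = 1 - 179/(2921/6) = 1847/2921.

1847/2921


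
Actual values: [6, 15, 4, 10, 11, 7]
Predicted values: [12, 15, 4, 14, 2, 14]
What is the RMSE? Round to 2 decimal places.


MSE = 30.3333. RMSE = sqrt(30.3333) = 5.51.

5.51


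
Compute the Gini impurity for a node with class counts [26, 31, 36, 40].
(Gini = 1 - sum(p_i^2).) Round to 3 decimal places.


Total = 133. Proportions: 26/133, 31/133, 36/133, 40/133. sum(p_i^2) = 0.2563. Gini = 1 - 0.2563 = 0.7437, which rounds to 0.744.

0.744


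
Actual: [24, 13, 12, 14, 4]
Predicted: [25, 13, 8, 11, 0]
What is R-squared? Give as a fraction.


Mean(y) = 67/5. SS_res = 42. SS_tot = 1016/5. R^2 = 1 - 42/(1016/5) = 403/508.

403/508


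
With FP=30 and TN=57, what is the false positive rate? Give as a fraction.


FPR = FP / (FP + TN) = 30 / 87 = 10/29.

10/29


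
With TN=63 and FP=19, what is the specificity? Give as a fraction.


Specificity = TN / (TN + FP) = 63 / 82 = 63/82.

63/82


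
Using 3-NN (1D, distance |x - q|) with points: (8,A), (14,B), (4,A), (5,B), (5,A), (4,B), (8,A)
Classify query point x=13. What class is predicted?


Distances: |8-13|=5, |14-13|=1, |4-13|=9, |5-13|=8, |5-13|=8, |4-13|=9, |8-13|=5. 3 nearest: (14,B), (8,A), (8,A). Counts: {'B': 1, 'A': 2}. Majority class: A.

A


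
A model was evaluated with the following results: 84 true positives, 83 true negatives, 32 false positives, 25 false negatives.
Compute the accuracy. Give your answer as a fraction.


Accuracy = (TP + TN) / (TP + TN + FP + FN) = (84 + 83) / 224 = 167/224.

167/224


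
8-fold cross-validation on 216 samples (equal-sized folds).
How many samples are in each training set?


Each validation fold has 216/8 = 27 samples. Training set = 216 - 27 = 189.

189


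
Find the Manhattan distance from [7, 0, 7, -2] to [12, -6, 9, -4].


d = sum of absolute differences: |7-12|=5 + |0--6|=6 + |7-9|=2 + |-2--4|=2 = 15.

15


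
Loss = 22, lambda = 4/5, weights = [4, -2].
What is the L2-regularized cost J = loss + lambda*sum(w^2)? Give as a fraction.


L2 sq norm = sum(w^2) = 20. J = 22 + 4/5 * 20 = 38.

38


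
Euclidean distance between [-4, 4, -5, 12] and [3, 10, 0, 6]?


d = sqrt(sum of squared differences). (-4-3)^2=49, (4-10)^2=36, (-5-0)^2=25, (12-6)^2=36. Sum = 146.

sqrt(146)


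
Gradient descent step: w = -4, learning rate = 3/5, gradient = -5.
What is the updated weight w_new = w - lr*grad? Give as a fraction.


w_new = -4 - 3/5 * -5 = -4 - -3 = -1.

-1


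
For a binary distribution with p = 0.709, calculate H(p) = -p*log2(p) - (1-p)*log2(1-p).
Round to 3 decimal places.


H = -0.709*log2(0.709) - 0.291*log2(0.291) = 0.870.

0.870


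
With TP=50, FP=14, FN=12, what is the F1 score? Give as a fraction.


Precision = 50/64 = 25/32. Recall = 50/62 = 25/31. F1 = 2*P*R/(P+R) = 50/63.

50/63


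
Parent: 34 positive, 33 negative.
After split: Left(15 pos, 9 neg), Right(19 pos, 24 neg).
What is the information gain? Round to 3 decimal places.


H(parent) = 0.9998. H(left) = 0.9544, H(right) = 0.9902. Weighted = (24/67)*0.9544 + (43/67)*0.9902 = 0.9774. IG = 0.9998 - 0.9774 = 0.0224, which rounds to 0.022.

0.022


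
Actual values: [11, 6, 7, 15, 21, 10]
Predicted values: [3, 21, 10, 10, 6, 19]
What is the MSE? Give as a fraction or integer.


MSE = (1/6) * ((11-3)^2=64 + (6-21)^2=225 + (7-10)^2=9 + (15-10)^2=25 + (21-6)^2=225 + (10-19)^2=81). Sum = 629. MSE = 629/6.

629/6


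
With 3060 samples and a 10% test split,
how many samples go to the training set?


Test set = 3060 * 10% = 306. Training set = 3060 - 306 = 2754.

2754


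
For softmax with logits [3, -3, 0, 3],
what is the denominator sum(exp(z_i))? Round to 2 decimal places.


Denom = e^3=20.0855 + e^-3=0.0498 + e^0=1.0000 + e^3=20.0855. Sum = 41.2208, which rounds to 41.22.

41.22


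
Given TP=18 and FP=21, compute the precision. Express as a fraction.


Precision = TP / (TP + FP) = 18 / 39 = 6/13.

6/13


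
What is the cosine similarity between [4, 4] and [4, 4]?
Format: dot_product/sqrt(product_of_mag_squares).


dot = 32. |a|^2 = 32, |b|^2 = 32. cos = 32/sqrt(1024).

32/sqrt(1024)


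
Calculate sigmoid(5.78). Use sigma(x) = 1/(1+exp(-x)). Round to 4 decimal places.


sigma(5.78) = 1/(1+e^(-5.78)) = 1/(1+0.003089) = 1/1.003089 = 0.9969.

0.9969


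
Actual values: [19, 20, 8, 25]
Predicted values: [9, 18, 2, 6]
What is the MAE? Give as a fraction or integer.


MAE = (1/4) * (|19-9|=10 + |20-18|=2 + |8-2|=6 + |25-6|=19). Sum = 37. MAE = 37/4.

37/4


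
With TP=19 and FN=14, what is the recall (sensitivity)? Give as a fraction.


Recall = TP / (TP + FN) = 19 / 33 = 19/33.

19/33


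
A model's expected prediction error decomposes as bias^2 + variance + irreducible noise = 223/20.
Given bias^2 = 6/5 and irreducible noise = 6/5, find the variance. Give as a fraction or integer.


Total error = bias^2 + variance + irreducible noise. So variance = 223/20 - 6/5 - 6/5 = 35/4.

35/4


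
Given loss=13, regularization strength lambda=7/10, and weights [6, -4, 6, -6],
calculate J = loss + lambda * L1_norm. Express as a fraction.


L1 norm = sum(|w|) = 22. J = 13 + 7/10 * 22 = 142/5.

142/5


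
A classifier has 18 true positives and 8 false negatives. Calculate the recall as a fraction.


Recall = TP / (TP + FN) = 18 / 26 = 9/13.

9/13


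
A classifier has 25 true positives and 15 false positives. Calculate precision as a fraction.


Precision = TP / (TP + FP) = 25 / 40 = 5/8.

5/8


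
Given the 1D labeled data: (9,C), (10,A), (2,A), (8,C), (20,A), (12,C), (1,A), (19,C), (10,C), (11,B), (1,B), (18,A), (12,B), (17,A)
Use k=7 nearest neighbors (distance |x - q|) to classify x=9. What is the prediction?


Distances: |9-9|=0, |10-9|=1, |2-9|=7, |8-9|=1, |20-9|=11, |12-9|=3, |1-9|=8, |19-9|=10, |10-9|=1, |11-9|=2, |1-9|=8, |18-9|=9, |12-9|=3, |17-9|=8. 7 nearest: (9,C), (10,A), (8,C), (10,C), (11,B), (12,B), (12,C). Counts: {'C': 4, 'A': 1, 'B': 2}. Majority class: C.

C


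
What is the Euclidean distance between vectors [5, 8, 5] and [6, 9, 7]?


d = sqrt(sum of squared differences). (5-6)^2=1, (8-9)^2=1, (5-7)^2=4. Sum = 6.

sqrt(6)


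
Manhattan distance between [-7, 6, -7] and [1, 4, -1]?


d = sum of absolute differences: |-7-1|=8 + |6-4|=2 + |-7--1|=6 = 16.

16


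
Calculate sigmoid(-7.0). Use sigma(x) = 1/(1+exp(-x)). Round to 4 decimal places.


sigma(-7.0) = 1/(1+e^(7.0)) = 1/(1+1096.633158) = 1/1097.633158 = 0.0009.

0.0009


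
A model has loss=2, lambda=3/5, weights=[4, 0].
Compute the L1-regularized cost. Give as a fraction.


L1 norm = sum(|w|) = 4. J = 2 + 3/5 * 4 = 22/5.

22/5


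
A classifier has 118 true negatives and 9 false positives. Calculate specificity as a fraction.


Specificity = TN / (TN + FP) = 118 / 127 = 118/127.

118/127


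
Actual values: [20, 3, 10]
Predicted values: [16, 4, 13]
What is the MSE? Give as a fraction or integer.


MSE = (1/3) * ((20-16)^2=16 + (3-4)^2=1 + (10-13)^2=9). Sum = 26. MSE = 26/3.

26/3


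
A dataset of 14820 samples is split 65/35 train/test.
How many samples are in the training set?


Test set = 14820 * 35% = 5187. Training set = 14820 - 5187 = 9633.

9633


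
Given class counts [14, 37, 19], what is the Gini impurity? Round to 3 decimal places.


Total = 70. Proportions: 14/70, 37/70, 19/70. sum(p_i^2) = 0.3931. Gini = 1 - 0.3931 = 0.6069, which rounds to 0.607.

0.607


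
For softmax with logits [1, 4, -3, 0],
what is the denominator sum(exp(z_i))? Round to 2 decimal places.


Denom = e^1=2.7183 + e^4=54.5982 + e^-3=0.0498 + e^0=1.0000. Sum = 58.3663, which rounds to 58.37.

58.37


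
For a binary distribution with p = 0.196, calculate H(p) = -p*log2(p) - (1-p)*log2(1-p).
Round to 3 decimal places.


H = -0.196*log2(0.196) - 0.804*log2(0.804) = 0.714.

0.714


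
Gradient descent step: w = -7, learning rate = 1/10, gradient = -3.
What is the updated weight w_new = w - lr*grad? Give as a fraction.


w_new = -7 - 1/10 * -3 = -7 - -3/10 = -67/10.

-67/10


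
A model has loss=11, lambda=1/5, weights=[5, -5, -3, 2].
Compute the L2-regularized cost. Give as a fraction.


L2 sq norm = sum(w^2) = 63. J = 11 + 1/5 * 63 = 118/5.

118/5


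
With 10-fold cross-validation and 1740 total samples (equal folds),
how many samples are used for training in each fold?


Each validation fold has 1740/10 = 174 samples. Training set = 1740 - 174 = 1566.

1566


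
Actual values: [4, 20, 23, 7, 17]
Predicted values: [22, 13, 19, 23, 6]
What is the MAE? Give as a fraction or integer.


MAE = (1/5) * (|4-22|=18 + |20-13|=7 + |23-19|=4 + |7-23|=16 + |17-6|=11). Sum = 56. MAE = 56/5.

56/5


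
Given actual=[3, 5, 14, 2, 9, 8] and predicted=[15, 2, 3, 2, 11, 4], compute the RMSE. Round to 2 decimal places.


MSE = 49.0000. RMSE = sqrt(49.0000) = 7.00.

7.00


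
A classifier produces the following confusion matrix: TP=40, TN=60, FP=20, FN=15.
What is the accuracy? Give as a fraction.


Accuracy = (TP + TN) / (TP + TN + FP + FN) = (40 + 60) / 135 = 20/27.

20/27


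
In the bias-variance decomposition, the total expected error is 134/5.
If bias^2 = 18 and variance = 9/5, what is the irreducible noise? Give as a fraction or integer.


Total error = bias^2 + variance + irreducible noise. So irreducible noise = 134/5 - 18 - 9/5 = 7.

7


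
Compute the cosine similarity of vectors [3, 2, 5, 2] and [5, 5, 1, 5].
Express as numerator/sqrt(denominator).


dot = 40. |a|^2 = 42, |b|^2 = 76. cos = 40/sqrt(3192).

40/sqrt(3192)


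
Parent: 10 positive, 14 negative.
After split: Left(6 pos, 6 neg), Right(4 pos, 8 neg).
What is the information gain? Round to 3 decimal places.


H(parent) = 0.9799. H(left) = 1.0000, H(right) = 0.9183. Weighted = (12/24)*1.0000 + (12/24)*0.9183 = 0.9592. IG = 0.9799 - 0.9592 = 0.0207, which rounds to 0.021.

0.021


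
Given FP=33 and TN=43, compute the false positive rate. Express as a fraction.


FPR = FP / (FP + TN) = 33 / 76 = 33/76.

33/76


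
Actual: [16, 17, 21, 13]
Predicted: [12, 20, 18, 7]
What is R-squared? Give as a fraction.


Mean(y) = 67/4. SS_res = 70. SS_tot = 131/4. R^2 = 1 - 70/(131/4) = -149/131.

-149/131


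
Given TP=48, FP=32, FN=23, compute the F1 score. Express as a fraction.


Precision = 48/80 = 3/5. Recall = 48/71 = 48/71. F1 = 2*P*R/(P+R) = 96/151.

96/151


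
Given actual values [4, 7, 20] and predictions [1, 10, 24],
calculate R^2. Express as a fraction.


Mean(y) = 31/3. SS_res = 34. SS_tot = 434/3. R^2 = 1 - 34/(434/3) = 166/217.

166/217


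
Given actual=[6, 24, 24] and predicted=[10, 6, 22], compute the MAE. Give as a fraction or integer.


MAE = (1/3) * (|6-10|=4 + |24-6|=18 + |24-22|=2). Sum = 24. MAE = 8.

8


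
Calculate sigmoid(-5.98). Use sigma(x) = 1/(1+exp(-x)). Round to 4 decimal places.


sigma(-5.98) = 1/(1+e^(5.98)) = 1/(1+395.440368) = 1/396.440368 = 0.0025.

0.0025


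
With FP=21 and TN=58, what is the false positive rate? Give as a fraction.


FPR = FP / (FP + TN) = 21 / 79 = 21/79.

21/79


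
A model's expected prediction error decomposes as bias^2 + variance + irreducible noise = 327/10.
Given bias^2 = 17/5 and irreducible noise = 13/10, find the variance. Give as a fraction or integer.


Total error = bias^2 + variance + irreducible noise. So variance = 327/10 - 17/5 - 13/10 = 28.

28


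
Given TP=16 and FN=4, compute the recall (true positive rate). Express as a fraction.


Recall = TP / (TP + FN) = 16 / 20 = 4/5.

4/5


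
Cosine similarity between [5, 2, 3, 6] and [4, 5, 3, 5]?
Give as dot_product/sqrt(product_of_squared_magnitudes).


dot = 69. |a|^2 = 74, |b|^2 = 75. cos = 69/sqrt(5550).

69/sqrt(5550)


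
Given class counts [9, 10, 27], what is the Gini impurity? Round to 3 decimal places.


Total = 46. Proportions: 9/46, 10/46, 27/46. sum(p_i^2) = 0.4301. Gini = 1 - 0.4301 = 0.5699, which rounds to 0.570.

0.570


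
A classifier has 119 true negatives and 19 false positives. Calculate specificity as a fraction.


Specificity = TN / (TN + FP) = 119 / 138 = 119/138.

119/138


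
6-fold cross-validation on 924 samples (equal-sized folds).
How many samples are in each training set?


Each validation fold has 924/6 = 154 samples. Training set = 924 - 154 = 770.

770


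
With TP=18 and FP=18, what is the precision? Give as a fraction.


Precision = TP / (TP + FP) = 18 / 36 = 1/2.

1/2


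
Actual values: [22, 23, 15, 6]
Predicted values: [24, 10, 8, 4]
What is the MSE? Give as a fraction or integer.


MSE = (1/4) * ((22-24)^2=4 + (23-10)^2=169 + (15-8)^2=49 + (6-4)^2=4). Sum = 226. MSE = 113/2.

113/2


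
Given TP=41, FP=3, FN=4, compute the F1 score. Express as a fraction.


Precision = 41/44 = 41/44. Recall = 41/45 = 41/45. F1 = 2*P*R/(P+R) = 82/89.

82/89


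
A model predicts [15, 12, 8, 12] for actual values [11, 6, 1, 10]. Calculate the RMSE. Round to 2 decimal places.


MSE = 26.2500. RMSE = sqrt(26.2500) = 5.12.

5.12


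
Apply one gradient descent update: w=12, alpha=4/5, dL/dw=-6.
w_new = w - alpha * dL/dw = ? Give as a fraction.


w_new = 12 - 4/5 * -6 = 12 - -24/5 = 84/5.

84/5


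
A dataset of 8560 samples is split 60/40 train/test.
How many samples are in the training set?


Test set = 8560 * 40% = 3424. Training set = 8560 - 3424 = 5136.

5136


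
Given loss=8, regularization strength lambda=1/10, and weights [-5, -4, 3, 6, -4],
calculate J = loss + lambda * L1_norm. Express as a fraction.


L1 norm = sum(|w|) = 22. J = 8 + 1/10 * 22 = 51/5.

51/5


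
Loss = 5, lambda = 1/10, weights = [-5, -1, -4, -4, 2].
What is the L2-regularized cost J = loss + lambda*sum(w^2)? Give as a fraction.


L2 sq norm = sum(w^2) = 62. J = 5 + 1/10 * 62 = 56/5.

56/5


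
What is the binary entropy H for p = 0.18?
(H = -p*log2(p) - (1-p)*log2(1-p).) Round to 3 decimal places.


H = -0.18*log2(0.18) - 0.82*log2(0.82) = 0.680.

0.680


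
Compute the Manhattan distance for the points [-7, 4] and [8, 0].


d = sum of absolute differences: |-7-8|=15 + |4-0|=4 = 19.

19


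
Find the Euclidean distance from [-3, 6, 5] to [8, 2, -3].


d = sqrt(sum of squared differences). (-3-8)^2=121, (6-2)^2=16, (5--3)^2=64. Sum = 201.

sqrt(201)


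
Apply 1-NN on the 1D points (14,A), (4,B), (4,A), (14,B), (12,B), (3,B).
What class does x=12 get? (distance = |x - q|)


Distances: |14-12|=2, |4-12|=8, |4-12|=8, |14-12|=2, |12-12|=0, |3-12|=9. 1 nearest: (12,B). Counts: {'B': 1}. Majority class: B.

B


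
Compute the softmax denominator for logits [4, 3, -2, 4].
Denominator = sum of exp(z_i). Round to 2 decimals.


Denom = e^4=54.5982 + e^3=20.0855 + e^-2=0.1353 + e^4=54.5982. Sum = 129.4172, which rounds to 129.42.

129.42


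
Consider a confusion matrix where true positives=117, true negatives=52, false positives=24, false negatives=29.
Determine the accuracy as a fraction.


Accuracy = (TP + TN) / (TP + TN + FP + FN) = (117 + 52) / 222 = 169/222.

169/222


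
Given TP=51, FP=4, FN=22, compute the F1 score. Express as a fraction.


Precision = 51/55 = 51/55. Recall = 51/73 = 51/73. F1 = 2*P*R/(P+R) = 51/64.

51/64


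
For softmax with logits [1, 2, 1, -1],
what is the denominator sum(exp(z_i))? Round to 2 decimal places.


Denom = e^1=2.7183 + e^2=7.3891 + e^1=2.7183 + e^-1=0.3679. Sum = 13.1936, which rounds to 13.19.

13.19


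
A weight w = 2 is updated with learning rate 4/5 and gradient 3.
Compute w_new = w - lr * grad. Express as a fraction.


w_new = 2 - 4/5 * 3 = 2 - 12/5 = -2/5.

-2/5


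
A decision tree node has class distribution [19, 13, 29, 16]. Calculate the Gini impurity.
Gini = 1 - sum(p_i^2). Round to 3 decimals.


Total = 77. Proportions: 19/77, 13/77, 29/77, 16/77. sum(p_i^2) = 0.2744. Gini = 1 - 0.2744 = 0.7256, which rounds to 0.726.

0.726


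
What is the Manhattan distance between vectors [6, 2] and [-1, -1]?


d = sum of absolute differences: |6--1|=7 + |2--1|=3 = 10.

10


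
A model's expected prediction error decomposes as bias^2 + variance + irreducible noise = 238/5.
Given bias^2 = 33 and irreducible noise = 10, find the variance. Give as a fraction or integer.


Total error = bias^2 + variance + irreducible noise. So variance = 238/5 - 33 - 10 = 23/5.

23/5


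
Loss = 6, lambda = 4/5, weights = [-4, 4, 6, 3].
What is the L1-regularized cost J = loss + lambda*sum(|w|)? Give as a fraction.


L1 norm = sum(|w|) = 17. J = 6 + 4/5 * 17 = 98/5.

98/5


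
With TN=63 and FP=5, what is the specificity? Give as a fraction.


Specificity = TN / (TN + FP) = 63 / 68 = 63/68.

63/68


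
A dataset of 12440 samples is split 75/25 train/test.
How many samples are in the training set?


Test set = 12440 * 25% = 3110. Training set = 12440 - 3110 = 9330.

9330


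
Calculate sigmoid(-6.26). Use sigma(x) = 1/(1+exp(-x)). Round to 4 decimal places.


sigma(-6.26) = 1/(1+e^(6.26)) = 1/(1+523.218940) = 1/524.218940 = 0.0019.

0.0019


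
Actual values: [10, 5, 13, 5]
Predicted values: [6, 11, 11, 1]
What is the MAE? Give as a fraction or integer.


MAE = (1/4) * (|10-6|=4 + |5-11|=6 + |13-11|=2 + |5-1|=4). Sum = 16. MAE = 4.

4


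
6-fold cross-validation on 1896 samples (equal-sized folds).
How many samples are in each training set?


Each validation fold has 1896/6 = 316 samples. Training set = 1896 - 316 = 1580.

1580


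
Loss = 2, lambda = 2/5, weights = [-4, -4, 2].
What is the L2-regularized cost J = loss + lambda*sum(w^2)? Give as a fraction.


L2 sq norm = sum(w^2) = 36. J = 2 + 2/5 * 36 = 82/5.

82/5


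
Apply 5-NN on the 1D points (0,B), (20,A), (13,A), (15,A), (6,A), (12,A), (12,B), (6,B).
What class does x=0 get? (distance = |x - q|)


Distances: |0-0|=0, |20-0|=20, |13-0|=13, |15-0|=15, |6-0|=6, |12-0|=12, |12-0|=12, |6-0|=6. 5 nearest: (0,B), (6,A), (6,B), (12,A), (12,B). Counts: {'B': 3, 'A': 2}. Majority class: B.

B


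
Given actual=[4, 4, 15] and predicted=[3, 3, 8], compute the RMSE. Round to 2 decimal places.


MSE = 17.0000. RMSE = sqrt(17.0000) = 4.12.

4.12


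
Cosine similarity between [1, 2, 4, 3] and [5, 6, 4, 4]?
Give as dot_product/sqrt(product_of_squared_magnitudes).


dot = 45. |a|^2 = 30, |b|^2 = 93. cos = 45/sqrt(2790).

45/sqrt(2790)


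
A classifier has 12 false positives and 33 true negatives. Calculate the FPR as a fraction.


FPR = FP / (FP + TN) = 12 / 45 = 4/15.

4/15


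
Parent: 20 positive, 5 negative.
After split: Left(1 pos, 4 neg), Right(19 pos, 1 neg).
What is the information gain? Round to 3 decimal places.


H(parent) = 0.7219. H(left) = 0.7219, H(right) = 0.2864. Weighted = (5/25)*0.7219 + (20/25)*0.2864 = 0.3735. IG = 0.7219 - 0.3735 = 0.3484, which rounds to 0.348.

0.348


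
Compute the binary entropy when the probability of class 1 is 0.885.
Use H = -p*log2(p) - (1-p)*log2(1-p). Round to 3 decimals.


H = -0.885*log2(0.885) - 0.115*log2(0.115) = 0.515.

0.515


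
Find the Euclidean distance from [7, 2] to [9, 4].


d = sqrt(sum of squared differences). (7-9)^2=4, (2-4)^2=4. Sum = 8.

sqrt(8)


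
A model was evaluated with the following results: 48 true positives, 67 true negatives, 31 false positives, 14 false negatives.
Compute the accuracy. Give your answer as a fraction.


Accuracy = (TP + TN) / (TP + TN + FP + FN) = (48 + 67) / 160 = 23/32.

23/32


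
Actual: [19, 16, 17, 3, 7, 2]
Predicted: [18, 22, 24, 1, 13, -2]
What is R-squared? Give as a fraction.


Mean(y) = 32/3. SS_res = 142. SS_tot = 856/3. R^2 = 1 - 142/(856/3) = 215/428.

215/428


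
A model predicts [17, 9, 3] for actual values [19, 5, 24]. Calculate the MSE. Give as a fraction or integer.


MSE = (1/3) * ((19-17)^2=4 + (5-9)^2=16 + (24-3)^2=441). Sum = 461. MSE = 461/3.

461/3


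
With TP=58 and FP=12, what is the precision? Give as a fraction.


Precision = TP / (TP + FP) = 58 / 70 = 29/35.

29/35


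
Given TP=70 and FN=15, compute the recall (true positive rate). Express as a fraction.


Recall = TP / (TP + FN) = 70 / 85 = 14/17.

14/17


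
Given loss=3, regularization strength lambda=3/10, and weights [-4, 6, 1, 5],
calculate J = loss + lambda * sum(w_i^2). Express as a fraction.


L2 sq norm = sum(w^2) = 78. J = 3 + 3/10 * 78 = 132/5.

132/5


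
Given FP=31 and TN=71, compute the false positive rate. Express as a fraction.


FPR = FP / (FP + TN) = 31 / 102 = 31/102.

31/102


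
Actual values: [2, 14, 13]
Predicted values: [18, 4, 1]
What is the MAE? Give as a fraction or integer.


MAE = (1/3) * (|2-18|=16 + |14-4|=10 + |13-1|=12). Sum = 38. MAE = 38/3.

38/3


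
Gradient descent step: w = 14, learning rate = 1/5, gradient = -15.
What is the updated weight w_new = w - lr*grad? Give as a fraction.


w_new = 14 - 1/5 * -15 = 14 - -3 = 17.

17


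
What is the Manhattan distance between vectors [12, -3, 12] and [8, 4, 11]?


d = sum of absolute differences: |12-8|=4 + |-3-4|=7 + |12-11|=1 = 12.

12


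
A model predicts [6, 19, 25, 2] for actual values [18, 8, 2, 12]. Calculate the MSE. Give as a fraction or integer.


MSE = (1/4) * ((18-6)^2=144 + (8-19)^2=121 + (2-25)^2=529 + (12-2)^2=100). Sum = 894. MSE = 447/2.

447/2


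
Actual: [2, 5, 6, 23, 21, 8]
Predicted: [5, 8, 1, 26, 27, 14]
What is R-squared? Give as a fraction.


Mean(y) = 65/6. SS_res = 124. SS_tot = 2369/6. R^2 = 1 - 124/(2369/6) = 1625/2369.

1625/2369


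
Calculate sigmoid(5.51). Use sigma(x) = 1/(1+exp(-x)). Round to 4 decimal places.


sigma(5.51) = 1/(1+e^(-5.51)) = 1/(1+0.004046) = 1/1.004046 = 0.9960.

0.9960


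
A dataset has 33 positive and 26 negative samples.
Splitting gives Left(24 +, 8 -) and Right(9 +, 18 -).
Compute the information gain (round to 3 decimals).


H(parent) = 0.9898. H(left) = 0.8113, H(right) = 0.9183. Weighted = (32/59)*0.8113 + (27/59)*0.9183 = 0.8603. IG = 0.9898 - 0.8603 = 0.1295, which rounds to 0.130.

0.130


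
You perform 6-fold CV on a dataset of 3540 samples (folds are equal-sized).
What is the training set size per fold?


Each validation fold has 3540/6 = 590 samples. Training set = 3540 - 590 = 2950.

2950


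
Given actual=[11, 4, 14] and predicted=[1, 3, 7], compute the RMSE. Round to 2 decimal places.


MSE = 50.0000. RMSE = sqrt(50.0000) = 7.07.

7.07


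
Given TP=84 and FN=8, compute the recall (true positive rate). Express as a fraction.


Recall = TP / (TP + FN) = 84 / 92 = 21/23.

21/23


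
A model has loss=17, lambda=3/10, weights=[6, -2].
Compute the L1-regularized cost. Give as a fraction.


L1 norm = sum(|w|) = 8. J = 17 + 3/10 * 8 = 97/5.

97/5


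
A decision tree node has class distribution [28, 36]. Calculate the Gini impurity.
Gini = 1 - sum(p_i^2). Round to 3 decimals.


Total = 64. Proportions: 28/64, 36/64. sum(p_i^2) = 0.5078. Gini = 1 - 0.5078 = 0.4922, which rounds to 0.492.

0.492


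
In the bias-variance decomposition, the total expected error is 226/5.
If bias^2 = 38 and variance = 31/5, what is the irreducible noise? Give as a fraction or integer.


Total error = bias^2 + variance + irreducible noise. So irreducible noise = 226/5 - 38 - 31/5 = 1.

1


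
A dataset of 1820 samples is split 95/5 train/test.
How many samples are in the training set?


Test set = 1820 * 5% = 91. Training set = 1820 - 91 = 1729.

1729


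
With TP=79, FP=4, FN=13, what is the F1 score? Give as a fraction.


Precision = 79/83 = 79/83. Recall = 79/92 = 79/92. F1 = 2*P*R/(P+R) = 158/175.

158/175


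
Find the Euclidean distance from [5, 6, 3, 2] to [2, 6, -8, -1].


d = sqrt(sum of squared differences). (5-2)^2=9, (6-6)^2=0, (3--8)^2=121, (2--1)^2=9. Sum = 139.

sqrt(139)


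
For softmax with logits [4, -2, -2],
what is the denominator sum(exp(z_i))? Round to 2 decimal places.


Denom = e^4=54.5982 + e^-2=0.1353 + e^-2=0.1353. Sum = 54.8688, which rounds to 54.87.

54.87


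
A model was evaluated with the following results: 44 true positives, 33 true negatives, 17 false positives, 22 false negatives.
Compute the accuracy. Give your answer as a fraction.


Accuracy = (TP + TN) / (TP + TN + FP + FN) = (44 + 33) / 116 = 77/116.

77/116


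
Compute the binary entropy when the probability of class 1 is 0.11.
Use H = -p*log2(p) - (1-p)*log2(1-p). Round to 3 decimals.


H = -0.11*log2(0.11) - 0.89*log2(0.89) = 0.500.

0.500


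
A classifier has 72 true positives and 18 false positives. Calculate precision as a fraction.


Precision = TP / (TP + FP) = 72 / 90 = 4/5.

4/5
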